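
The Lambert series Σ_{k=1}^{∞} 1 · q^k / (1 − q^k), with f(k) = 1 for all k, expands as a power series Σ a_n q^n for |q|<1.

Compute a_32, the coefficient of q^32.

a_32 = 6

[q^32] f(1)=1,f(2)=1,f(4)=1,f(8)=1,f(16)=1,f(32)=1 ⇒ 6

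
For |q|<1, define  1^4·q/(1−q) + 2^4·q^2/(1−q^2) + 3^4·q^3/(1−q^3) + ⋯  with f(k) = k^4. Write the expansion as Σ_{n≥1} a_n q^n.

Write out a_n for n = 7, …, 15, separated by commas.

q^7  k|7↦f(k): 1:1 7:2401  a_7=2402
n=8: 1·8 2·4 4·2 8·1  f→[1+16+256+4096]=4369
q^9  k|9↦f(k): 1:1 3:81 9:6561  a_9=6643
[q^10] f(10)=10000,f(5)=625,f(2)=16,f(1)=1 ⇒ 10642
n=11: 11·1 1·11  f→[14641+1]=14642
n=12: 12·1 6·2 4·3 3·4 2·6 1·12  f→[20736+1296+256+81+16+1]=22386
[q^13] f(1)=1,f(13)=28561 ⇒ 28562
d|14:{14,7,2,1}  Σf=38416+2401+16+1=40834
[q^15] f(1)=1,f(3)=81,f(5)=625,f(15)=50625 ⇒ 51332

2402, 4369, 6643, 10642, 14642, 22386, 28562, 40834, 51332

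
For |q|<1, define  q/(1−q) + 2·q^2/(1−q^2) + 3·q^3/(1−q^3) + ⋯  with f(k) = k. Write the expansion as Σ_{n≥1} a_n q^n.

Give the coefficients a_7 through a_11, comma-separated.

8, 15, 13, 18, 12

q^7  k|7↦f(k): 7:7 1:1  a_7=8
[q^8] f(1)=1,f(2)=2,f(4)=4,f(8)=8 ⇒ 15
n=9: 1·9 3·3 9·1  f→[1+3+9]=13
q^10  k|10↦f(k): 10:10 5:5 2:2 1:1  a_10=18
d|11:{1,11}  Σf=1+11=12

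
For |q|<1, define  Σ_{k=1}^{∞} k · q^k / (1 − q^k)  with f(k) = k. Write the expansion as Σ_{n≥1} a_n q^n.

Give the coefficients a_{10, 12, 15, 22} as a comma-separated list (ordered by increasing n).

18, 28, 24, 36

d|10:{10,5,2,1}  Σf=10+5+2+1=18
n=12: 1·12 2·6 3·4 4·3 6·2 12·1  f→[1+2+3+4+6+12]=28
n=15: 1·15 3·5 5·3 15·1  f→[1+3+5+15]=24
n=22: 22·1 11·2 2·11 1·22  f→[22+11+2+1]=36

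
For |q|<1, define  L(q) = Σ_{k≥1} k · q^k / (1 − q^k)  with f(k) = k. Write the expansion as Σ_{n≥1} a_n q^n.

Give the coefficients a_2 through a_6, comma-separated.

n=2: 2·1 1·2  f→[2+1]=3
q^3  k|3↦f(k): 3:3 1:1  a_3=4
d|4:{4,2,1}  Σf=4+2+1=7
d|5:{5,1}  Σf=5+1=6
[q^6] f(1)=1,f(2)=2,f(3)=3,f(6)=6 ⇒ 12

3, 4, 7, 6, 12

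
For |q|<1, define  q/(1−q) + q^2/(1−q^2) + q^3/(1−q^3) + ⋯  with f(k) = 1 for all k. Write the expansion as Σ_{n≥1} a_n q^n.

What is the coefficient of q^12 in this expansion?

a_12 = 6

n=12: 12·1 6·2 4·3 3·4 2·6 1·12  f→[1+1+1+1+1+1]=6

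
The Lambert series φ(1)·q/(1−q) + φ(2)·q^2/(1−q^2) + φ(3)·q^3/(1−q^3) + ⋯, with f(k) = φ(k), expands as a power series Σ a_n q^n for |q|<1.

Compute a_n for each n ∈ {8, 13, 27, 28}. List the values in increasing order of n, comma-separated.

[q^8] φ(1)=1,φ(2)=1,φ(4)=2,φ(8)=4 ⇒ 8
d|13:{1,13}  Σφ=1+12=13
q^27  k|27↦φ(k): 27:18 9:6 3:2 1:1  a_27=27
[q^28] φ(28)=12,φ(14)=6,φ(7)=6,φ(4)=2,φ(2)=1,φ(1)=1 ⇒ 28

8, 13, 27, 28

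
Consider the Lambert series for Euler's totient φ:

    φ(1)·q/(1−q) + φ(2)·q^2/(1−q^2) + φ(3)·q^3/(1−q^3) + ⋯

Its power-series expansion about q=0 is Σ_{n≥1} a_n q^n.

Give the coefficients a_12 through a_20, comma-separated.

[q^12] φ(12)=4,φ(6)=2,φ(4)=2,φ(3)=2,φ(2)=1,φ(1)=1 ⇒ 12
n=13: 1·13 13·1  φ→[1+12]=13
[q^14] φ(1)=1,φ(2)=1,φ(7)=6,φ(14)=6 ⇒ 14
q^15  k|15↦φ(k): 15:8 5:4 3:2 1:1  a_15=15
[q^16] φ(1)=1,φ(2)=1,φ(4)=2,φ(8)=4,φ(16)=8 ⇒ 16
d|17:{17,1}  Σφ=16+1=17
n=18: 18·1 9·2 6·3 3·6 2·9 1·18  φ→[6+6+2+2+1+1]=18
n=19: 1·19 19·1  φ→[1+18]=19
d|20:{20,10,5,4,2,1}  Σφ=8+4+4+2+1+1=20

12, 13, 14, 15, 16, 17, 18, 19, 20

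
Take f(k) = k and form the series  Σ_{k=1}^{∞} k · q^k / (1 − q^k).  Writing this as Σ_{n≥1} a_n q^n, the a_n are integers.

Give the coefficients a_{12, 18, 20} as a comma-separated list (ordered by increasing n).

[q^12] f(12)=12,f(6)=6,f(4)=4,f(3)=3,f(2)=2,f(1)=1 ⇒ 28
d|18:{18,9,6,3,2,1}  Σf=18+9+6+3+2+1=39
d|20:{20,10,5,4,2,1}  Σf=20+10+5+4+2+1=42

28, 39, 42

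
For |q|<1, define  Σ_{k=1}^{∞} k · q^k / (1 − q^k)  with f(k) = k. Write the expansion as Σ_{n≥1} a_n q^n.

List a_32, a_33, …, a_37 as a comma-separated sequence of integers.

q^32  k|32↦f(k): 32:32 16:16 8:8 4:4 2:2 1:1  a_32=63
n=33: 1·33 3·11 11·3 33·1  f→[1+3+11+33]=48
[q^34] f(34)=34,f(17)=17,f(2)=2,f(1)=1 ⇒ 54
d|35:{1,5,7,35}  Σf=1+5+7+35=48
d|36:{1,2,3,4,6,9,12,18,36}  Σf=1+2+3+4+6+9+12+18+36=91
n=37: 1·37 37·1  f→[1+37]=38

63, 48, 54, 48, 91, 38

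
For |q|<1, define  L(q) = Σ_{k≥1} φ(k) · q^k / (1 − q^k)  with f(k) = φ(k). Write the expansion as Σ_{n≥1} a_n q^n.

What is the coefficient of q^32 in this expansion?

q^32  k|32↦φ(k): 32:16 16:8 8:4 4:2 2:1 1:1  a_32=32

a_32 = 32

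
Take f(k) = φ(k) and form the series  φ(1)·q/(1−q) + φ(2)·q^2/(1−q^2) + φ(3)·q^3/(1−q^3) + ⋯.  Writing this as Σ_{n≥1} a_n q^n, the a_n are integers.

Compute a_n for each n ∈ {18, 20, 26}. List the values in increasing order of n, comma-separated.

n=18: 1·18 2·9 3·6 6·3 9·2 18·1  φ→[1+1+2+2+6+6]=18
[q^20] φ(1)=1,φ(2)=1,φ(4)=2,φ(5)=4,φ(10)=4,φ(20)=8 ⇒ 20
[q^26] φ(26)=12,φ(13)=12,φ(2)=1,φ(1)=1 ⇒ 26

18, 20, 26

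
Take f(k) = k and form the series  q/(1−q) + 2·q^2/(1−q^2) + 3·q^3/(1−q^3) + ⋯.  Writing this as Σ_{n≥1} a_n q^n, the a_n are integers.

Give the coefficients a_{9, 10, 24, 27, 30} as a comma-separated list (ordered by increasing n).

d|9:{9,3,1}  Σf=9+3+1=13
[q^10] f(10)=10,f(5)=5,f(2)=2,f(1)=1 ⇒ 18
d|24:{24,12,8,6,4,3,2,1}  Σf=24+12+8+6+4+3+2+1=60
q^27  k|27↦f(k): 27:27 9:9 3:3 1:1  a_27=40
d|30:{1,2,3,5,6,10,15,30}  Σf=1+2+3+5+6+10+15+30=72

13, 18, 60, 40, 72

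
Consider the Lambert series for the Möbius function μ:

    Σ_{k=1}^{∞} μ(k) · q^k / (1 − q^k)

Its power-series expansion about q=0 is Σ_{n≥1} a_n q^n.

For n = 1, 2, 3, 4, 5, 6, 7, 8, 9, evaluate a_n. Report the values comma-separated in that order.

d|1:{1}  Σμ=1=1
n=2: 1·2 2·1  μ→[1+(-1)]=0
q^3  k|3↦μ(k): 1:1 3:-1  a_3=0
d|4:{4,2,1}  Σμ=0+(-1)+1=0
q^5  k|5↦μ(k): 1:1 5:-1  a_5=0
d|6:{6,3,2,1}  Σμ=1+(-1)+(-1)+1=0
q^7  k|7↦μ(k): 1:1 7:-1  a_7=0
n=8: 8·1 4·2 2·4 1·8  μ→[0+0+(-1)+1]=0
q^9  k|9↦μ(k): 1:1 3:-1 9:0  a_9=0

1, 0, 0, 0, 0, 0, 0, 0, 0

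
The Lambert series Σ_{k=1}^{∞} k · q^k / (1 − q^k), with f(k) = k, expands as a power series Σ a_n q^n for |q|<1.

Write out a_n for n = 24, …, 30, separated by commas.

60, 31, 42, 40, 56, 30, 72

n=24: 1·24 2·12 3·8 4·6 6·4 8·3 12·2 24·1  f→[1+2+3+4+6+8+12+24]=60
[q^25] f(1)=1,f(5)=5,f(25)=25 ⇒ 31
d|26:{26,13,2,1}  Σf=26+13+2+1=42
[q^27] f(1)=1,f(3)=3,f(9)=9,f(27)=27 ⇒ 40
[q^28] f(28)=28,f(14)=14,f(7)=7,f(4)=4,f(2)=2,f(1)=1 ⇒ 56
n=29: 1·29 29·1  f→[1+29]=30
n=30: 1·30 2·15 3·10 5·6 6·5 10·3 15·2 30·1  f→[1+2+3+5+6+10+15+30]=72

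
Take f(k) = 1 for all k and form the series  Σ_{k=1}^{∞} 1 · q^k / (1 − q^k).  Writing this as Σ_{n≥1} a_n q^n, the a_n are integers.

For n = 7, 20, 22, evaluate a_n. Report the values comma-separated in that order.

n=7: 1·7 7·1  f→[1+1]=2
d|20:{1,2,4,5,10,20}  Σf=1+1+1+1+1+1=6
d|22:{22,11,2,1}  Σf=1+1+1+1=4

2, 6, 4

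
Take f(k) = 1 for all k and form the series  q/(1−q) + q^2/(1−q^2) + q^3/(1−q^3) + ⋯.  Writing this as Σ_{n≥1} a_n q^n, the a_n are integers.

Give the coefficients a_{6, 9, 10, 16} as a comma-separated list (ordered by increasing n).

4, 3, 4, 5

n=6: 6·1 3·2 2·3 1·6  f→[1+1+1+1]=4
d|9:{9,3,1}  Σf=1+1+1=3
q^10  k|10↦f(k): 10:1 5:1 2:1 1:1  a_10=4
n=16: 1·16 2·8 4·4 8·2 16·1  f→[1+1+1+1+1]=5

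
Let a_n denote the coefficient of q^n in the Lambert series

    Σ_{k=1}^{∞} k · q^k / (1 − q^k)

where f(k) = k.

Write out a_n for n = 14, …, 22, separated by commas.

n=14: 1·14 2·7 7·2 14·1  f→[1+2+7+14]=24
[q^15] f(15)=15,f(5)=5,f(3)=3,f(1)=1 ⇒ 24
q^16  k|16↦f(k): 1:1 2:2 4:4 8:8 16:16  a_16=31
d|17:{17,1}  Σf=17+1=18
q^18  k|18↦f(k): 18:18 9:9 6:6 3:3 2:2 1:1  a_18=39
q^19  k|19↦f(k): 19:19 1:1  a_19=20
[q^20] f(1)=1,f(2)=2,f(4)=4,f(5)=5,f(10)=10,f(20)=20 ⇒ 42
q^21  k|21↦f(k): 21:21 7:7 3:3 1:1  a_21=32
[q^22] f(1)=1,f(2)=2,f(11)=11,f(22)=22 ⇒ 36

24, 24, 31, 18, 39, 20, 42, 32, 36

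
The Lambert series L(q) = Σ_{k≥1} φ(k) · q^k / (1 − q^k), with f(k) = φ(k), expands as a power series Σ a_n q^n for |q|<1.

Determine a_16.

q^16  k|16↦φ(k): 16:8 8:4 4:2 2:1 1:1  a_16=16

a_16 = 16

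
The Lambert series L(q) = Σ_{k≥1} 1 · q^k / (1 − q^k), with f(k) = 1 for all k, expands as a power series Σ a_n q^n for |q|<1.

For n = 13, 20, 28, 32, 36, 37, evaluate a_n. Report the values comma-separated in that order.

[q^13] f(1)=1,f(13)=1 ⇒ 2
q^20  k|20↦f(k): 20:1 10:1 5:1 4:1 2:1 1:1  a_20=6
n=28: 28·1 14·2 7·4 4·7 2·14 1·28  f→[1+1+1+1+1+1]=6
n=32: 32·1 16·2 8·4 4·8 2·16 1·32  f→[1+1+1+1+1+1]=6
[q^36] f(36)=1,f(18)=1,f(12)=1,f(9)=1,f(6)=1,f(4)=1,f(3)=1,f(2)=1,f(1)=1 ⇒ 9
[q^37] f(1)=1,f(37)=1 ⇒ 2

2, 6, 6, 6, 9, 2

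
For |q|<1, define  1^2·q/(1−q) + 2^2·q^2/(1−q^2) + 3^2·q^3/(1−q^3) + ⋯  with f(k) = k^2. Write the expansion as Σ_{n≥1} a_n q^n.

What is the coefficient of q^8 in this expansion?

d|8:{8,4,2,1}  Σf=64+16+4+1=85

a_8 = 85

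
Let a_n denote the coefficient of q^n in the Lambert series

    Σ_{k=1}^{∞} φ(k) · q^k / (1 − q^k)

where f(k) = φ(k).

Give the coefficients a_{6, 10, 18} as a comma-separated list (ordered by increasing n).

[q^6] φ(6)=2,φ(3)=2,φ(2)=1,φ(1)=1 ⇒ 6
q^10  k|10↦φ(k): 10:4 5:4 2:1 1:1  a_10=10
n=18: 18·1 9·2 6·3 3·6 2·9 1·18  φ→[6+6+2+2+1+1]=18

6, 10, 18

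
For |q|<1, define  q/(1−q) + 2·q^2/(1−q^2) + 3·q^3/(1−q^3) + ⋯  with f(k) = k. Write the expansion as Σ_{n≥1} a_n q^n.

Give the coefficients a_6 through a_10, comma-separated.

12, 8, 15, 13, 18

q^6  k|6↦f(k): 6:6 3:3 2:2 1:1  a_6=12
q^7  k|7↦f(k): 1:1 7:7  a_7=8
[q^8] f(8)=8,f(4)=4,f(2)=2,f(1)=1 ⇒ 15
d|9:{1,3,9}  Σf=1+3+9=13
q^10  k|10↦f(k): 10:10 5:5 2:2 1:1  a_10=18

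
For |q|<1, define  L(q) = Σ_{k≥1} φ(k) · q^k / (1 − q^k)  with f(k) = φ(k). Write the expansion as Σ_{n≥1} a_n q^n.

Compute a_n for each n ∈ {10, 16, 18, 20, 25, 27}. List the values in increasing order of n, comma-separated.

[q^10] φ(1)=1,φ(2)=1,φ(5)=4,φ(10)=4 ⇒ 10
q^16  k|16↦φ(k): 1:1 2:1 4:2 8:4 16:8  a_16=16
n=18: 18·1 9·2 6·3 3·6 2·9 1·18  φ→[6+6+2+2+1+1]=18
[q^20] φ(20)=8,φ(10)=4,φ(5)=4,φ(4)=2,φ(2)=1,φ(1)=1 ⇒ 20
n=25: 25·1 5·5 1·25  φ→[20+4+1]=25
d|27:{1,3,9,27}  Σφ=1+2+6+18=27

10, 16, 18, 20, 25, 27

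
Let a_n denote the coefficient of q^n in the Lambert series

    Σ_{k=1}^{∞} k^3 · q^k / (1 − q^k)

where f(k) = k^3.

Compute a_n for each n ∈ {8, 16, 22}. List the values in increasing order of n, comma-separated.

d|8:{8,4,2,1}  Σf=512+64+8+1=585
n=16: 1·16 2·8 4·4 8·2 16·1  f→[1+8+64+512+4096]=4681
n=22: 22·1 11·2 2·11 1·22  f→[10648+1331+8+1]=11988

585, 4681, 11988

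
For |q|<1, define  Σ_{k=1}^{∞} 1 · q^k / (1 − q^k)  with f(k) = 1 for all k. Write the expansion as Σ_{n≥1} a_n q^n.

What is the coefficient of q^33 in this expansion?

q^33  k|33↦f(k): 1:1 3:1 11:1 33:1  a_33=4

a_33 = 4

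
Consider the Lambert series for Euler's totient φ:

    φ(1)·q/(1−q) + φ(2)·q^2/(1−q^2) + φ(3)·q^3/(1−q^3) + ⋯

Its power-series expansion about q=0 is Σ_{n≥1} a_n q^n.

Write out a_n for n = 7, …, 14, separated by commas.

n=7: 7·1 1·7  φ→[6+1]=7
n=8: 8·1 4·2 2·4 1·8  φ→[4+2+1+1]=8
q^9  k|9↦φ(k): 9:6 3:2 1:1  a_9=9
n=10: 10·1 5·2 2·5 1·10  φ→[4+4+1+1]=10
q^11  k|11↦φ(k): 11:10 1:1  a_11=11
n=12: 1·12 2·6 3·4 4·3 6·2 12·1  φ→[1+1+2+2+2+4]=12
q^13  k|13↦φ(k): 13:12 1:1  a_13=13
d|14:{1,2,7,14}  Σφ=1+1+6+6=14

7, 8, 9, 10, 11, 12, 13, 14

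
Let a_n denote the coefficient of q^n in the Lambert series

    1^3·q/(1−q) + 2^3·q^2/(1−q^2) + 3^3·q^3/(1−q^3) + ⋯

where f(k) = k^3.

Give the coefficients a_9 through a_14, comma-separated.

d|9:{9,3,1}  Σf=729+27+1=757
d|10:{10,5,2,1}  Σf=1000+125+8+1=1134
q^11  k|11↦f(k): 1:1 11:1331  a_11=1332
[q^12] f(1)=1,f(2)=8,f(3)=27,f(4)=64,f(6)=216,f(12)=1728 ⇒ 2044
q^13  k|13↦f(k): 13:2197 1:1  a_13=2198
[q^14] f(1)=1,f(2)=8,f(7)=343,f(14)=2744 ⇒ 3096

757, 1134, 1332, 2044, 2198, 3096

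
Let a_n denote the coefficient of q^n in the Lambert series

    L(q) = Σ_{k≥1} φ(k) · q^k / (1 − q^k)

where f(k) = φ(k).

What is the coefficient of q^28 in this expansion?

q^28  k|28↦φ(k): 28:12 14:6 7:6 4:2 2:1 1:1  a_28=28

a_28 = 28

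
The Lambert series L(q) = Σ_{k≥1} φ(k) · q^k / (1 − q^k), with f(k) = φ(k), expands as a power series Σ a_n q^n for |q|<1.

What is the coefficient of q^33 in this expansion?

d|33:{1,3,11,33}  Σφ=1+2+10+20=33

a_33 = 33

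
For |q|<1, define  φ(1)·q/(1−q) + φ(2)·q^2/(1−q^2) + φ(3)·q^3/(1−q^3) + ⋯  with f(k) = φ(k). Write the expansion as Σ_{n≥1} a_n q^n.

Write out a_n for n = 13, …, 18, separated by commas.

q^13  k|13↦φ(k): 13:12 1:1  a_13=13
n=14: 14·1 7·2 2·7 1·14  φ→[6+6+1+1]=14
d|15:{1,3,5,15}  Σφ=1+2+4+8=15
d|16:{1,2,4,8,16}  Σφ=1+1+2+4+8=16
q^17  k|17↦φ(k): 17:16 1:1  a_17=17
n=18: 1·18 2·9 3·6 6·3 9·2 18·1  φ→[1+1+2+2+6+6]=18

13, 14, 15, 16, 17, 18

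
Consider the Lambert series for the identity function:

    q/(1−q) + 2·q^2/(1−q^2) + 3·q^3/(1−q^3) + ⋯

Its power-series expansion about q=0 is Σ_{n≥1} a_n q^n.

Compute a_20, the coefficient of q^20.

n=20: 1·20 2·10 4·5 5·4 10·2 20·1  f→[1+2+4+5+10+20]=42

a_20 = 42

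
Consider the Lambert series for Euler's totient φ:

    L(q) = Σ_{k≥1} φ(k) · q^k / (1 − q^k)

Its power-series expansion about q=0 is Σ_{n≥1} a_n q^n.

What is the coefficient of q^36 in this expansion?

n=36: 1·36 2·18 3·12 4·9 6·6 9·4 12·3 18·2 36·1  φ→[1+1+2+2+2+6+4+6+12]=36

a_36 = 36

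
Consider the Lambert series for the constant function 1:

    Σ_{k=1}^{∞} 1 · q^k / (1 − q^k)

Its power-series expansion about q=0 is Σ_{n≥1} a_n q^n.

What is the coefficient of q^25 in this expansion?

d|25:{25,5,1}  Σf=1+1+1=3

a_25 = 3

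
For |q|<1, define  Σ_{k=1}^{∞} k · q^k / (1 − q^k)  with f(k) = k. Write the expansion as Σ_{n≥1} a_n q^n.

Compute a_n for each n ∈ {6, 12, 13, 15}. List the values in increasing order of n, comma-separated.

12, 28, 14, 24

[q^6] f(1)=1,f(2)=2,f(3)=3,f(6)=6 ⇒ 12
q^12  k|12↦f(k): 1:1 2:2 3:3 4:4 6:6 12:12  a_12=28
q^13  k|13↦f(k): 13:13 1:1  a_13=14
d|15:{15,5,3,1}  Σf=15+5+3+1=24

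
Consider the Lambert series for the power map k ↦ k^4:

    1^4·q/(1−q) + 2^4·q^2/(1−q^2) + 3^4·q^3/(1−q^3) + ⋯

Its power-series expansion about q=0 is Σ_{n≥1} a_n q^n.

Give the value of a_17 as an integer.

a_17 = 83522

d|17:{17,1}  Σf=83521+1=83522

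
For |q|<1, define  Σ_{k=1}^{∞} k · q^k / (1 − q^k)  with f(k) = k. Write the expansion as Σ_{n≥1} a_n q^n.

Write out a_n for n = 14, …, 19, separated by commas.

d|14:{14,7,2,1}  Σf=14+7+2+1=24
n=15: 15·1 5·3 3·5 1·15  f→[15+5+3+1]=24
d|16:{1,2,4,8,16}  Σf=1+2+4+8+16=31
q^17  k|17↦f(k): 17:17 1:1  a_17=18
[q^18] f(1)=1,f(2)=2,f(3)=3,f(6)=6,f(9)=9,f(18)=18 ⇒ 39
q^19  k|19↦f(k): 19:19 1:1  a_19=20

24, 24, 31, 18, 39, 20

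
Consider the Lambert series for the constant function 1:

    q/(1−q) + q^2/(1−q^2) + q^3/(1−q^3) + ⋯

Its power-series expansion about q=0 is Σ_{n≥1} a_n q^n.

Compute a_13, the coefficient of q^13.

d|13:{13,1}  Σf=1+1=2

a_13 = 2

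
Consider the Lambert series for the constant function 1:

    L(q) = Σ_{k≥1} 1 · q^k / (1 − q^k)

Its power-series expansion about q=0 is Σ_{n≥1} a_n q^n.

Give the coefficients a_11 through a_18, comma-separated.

2, 6, 2, 4, 4, 5, 2, 6

n=11: 11·1 1·11  f→[1+1]=2
q^12  k|12↦f(k): 1:1 2:1 3:1 4:1 6:1 12:1  a_12=6
n=13: 13·1 1·13  f→[1+1]=2
q^14  k|14↦f(k): 14:1 7:1 2:1 1:1  a_14=4
d|15:{1,3,5,15}  Σf=1+1+1+1=4
[q^16] f(1)=1,f(2)=1,f(4)=1,f(8)=1,f(16)=1 ⇒ 5
q^17  k|17↦f(k): 1:1 17:1  a_17=2
[q^18] f(1)=1,f(2)=1,f(3)=1,f(6)=1,f(9)=1,f(18)=1 ⇒ 6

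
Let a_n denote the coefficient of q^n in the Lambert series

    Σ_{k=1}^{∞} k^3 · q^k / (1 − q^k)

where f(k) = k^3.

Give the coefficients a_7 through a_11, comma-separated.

344, 585, 757, 1134, 1332

q^7  k|7↦f(k): 1:1 7:343  a_7=344
q^8  k|8↦f(k): 8:512 4:64 2:8 1:1  a_8=585
d|9:{9,3,1}  Σf=729+27+1=757
q^10  k|10↦f(k): 1:1 2:8 5:125 10:1000  a_10=1134
n=11: 11·1 1·11  f→[1331+1]=1332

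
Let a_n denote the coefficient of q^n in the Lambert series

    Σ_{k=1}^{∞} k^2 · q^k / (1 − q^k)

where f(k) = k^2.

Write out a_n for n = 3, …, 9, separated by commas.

d|3:{1,3}  Σf=1+9=10
n=4: 1·4 2·2 4·1  f→[1+4+16]=21
q^5  k|5↦f(k): 1:1 5:25  a_5=26
d|6:{1,2,3,6}  Σf=1+4+9+36=50
q^7  k|7↦f(k): 7:49 1:1  a_7=50
q^8  k|8↦f(k): 1:1 2:4 4:16 8:64  a_8=85
q^9  k|9↦f(k): 9:81 3:9 1:1  a_9=91

10, 21, 26, 50, 50, 85, 91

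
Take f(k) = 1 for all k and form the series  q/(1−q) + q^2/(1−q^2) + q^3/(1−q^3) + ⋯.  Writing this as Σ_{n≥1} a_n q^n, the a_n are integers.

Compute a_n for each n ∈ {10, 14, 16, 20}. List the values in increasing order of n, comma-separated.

[q^10] f(10)=1,f(5)=1,f(2)=1,f(1)=1 ⇒ 4
[q^14] f(14)=1,f(7)=1,f(2)=1,f(1)=1 ⇒ 4
n=16: 16·1 8·2 4·4 2·8 1·16  f→[1+1+1+1+1]=5
[q^20] f(20)=1,f(10)=1,f(5)=1,f(4)=1,f(2)=1,f(1)=1 ⇒ 6

4, 4, 5, 6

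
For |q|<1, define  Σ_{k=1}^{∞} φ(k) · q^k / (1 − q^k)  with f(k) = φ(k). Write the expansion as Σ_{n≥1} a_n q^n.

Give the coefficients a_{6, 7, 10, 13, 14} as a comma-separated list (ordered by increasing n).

q^6  k|6↦φ(k): 1:1 2:1 3:2 6:2  a_6=6
n=7: 1·7 7·1  φ→[1+6]=7
n=10: 1·10 2·5 5·2 10·1  φ→[1+1+4+4]=10
q^13  k|13↦φ(k): 1:1 13:12  a_13=13
d|14:{14,7,2,1}  Σφ=6+6+1+1=14

6, 7, 10, 13, 14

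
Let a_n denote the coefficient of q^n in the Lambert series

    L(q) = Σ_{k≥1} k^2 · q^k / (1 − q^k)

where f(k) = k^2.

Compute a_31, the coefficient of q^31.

[q^31] f(31)=961,f(1)=1 ⇒ 962

a_31 = 962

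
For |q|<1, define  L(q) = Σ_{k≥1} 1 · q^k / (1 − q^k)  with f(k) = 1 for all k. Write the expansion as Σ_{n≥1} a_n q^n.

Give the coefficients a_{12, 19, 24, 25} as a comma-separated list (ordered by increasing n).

n=12: 12·1 6·2 4·3 3·4 2·6 1·12  f→[1+1+1+1+1+1]=6
d|19:{1,19}  Σf=1+1=2
d|24:{1,2,3,4,6,8,12,24}  Σf=1+1+1+1+1+1+1+1=8
[q^25] f(25)=1,f(5)=1,f(1)=1 ⇒ 3

6, 2, 8, 3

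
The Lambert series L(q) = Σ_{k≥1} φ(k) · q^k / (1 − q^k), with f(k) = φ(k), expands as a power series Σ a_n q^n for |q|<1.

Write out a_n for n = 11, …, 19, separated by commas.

q^11  k|11↦φ(k): 1:1 11:10  a_11=11
n=12: 12·1 6·2 4·3 3·4 2·6 1·12  φ→[4+2+2+2+1+1]=12
n=13: 1·13 13·1  φ→[1+12]=13
q^14  k|14↦φ(k): 14:6 7:6 2:1 1:1  a_14=14
q^15  k|15↦φ(k): 1:1 3:2 5:4 15:8  a_15=15
n=16: 16·1 8·2 4·4 2·8 1·16  φ→[8+4+2+1+1]=16
q^17  k|17↦φ(k): 1:1 17:16  a_17=17
n=18: 18·1 9·2 6·3 3·6 2·9 1·18  φ→[6+6+2+2+1+1]=18
[q^19] φ(1)=1,φ(19)=18 ⇒ 19

11, 12, 13, 14, 15, 16, 17, 18, 19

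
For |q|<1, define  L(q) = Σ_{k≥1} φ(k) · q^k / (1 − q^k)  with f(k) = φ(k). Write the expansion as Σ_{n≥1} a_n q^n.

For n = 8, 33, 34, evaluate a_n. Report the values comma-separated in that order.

[q^8] φ(1)=1,φ(2)=1,φ(4)=2,φ(8)=4 ⇒ 8
n=33: 1·33 3·11 11·3 33·1  φ→[1+2+10+20]=33
q^34  k|34↦φ(k): 34:16 17:16 2:1 1:1  a_34=34

8, 33, 34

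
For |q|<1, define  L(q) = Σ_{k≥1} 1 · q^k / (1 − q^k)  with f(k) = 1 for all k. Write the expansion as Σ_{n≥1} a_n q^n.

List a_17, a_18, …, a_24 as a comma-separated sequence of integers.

[q^17] f(17)=1,f(1)=1 ⇒ 2
n=18: 1·18 2·9 3·6 6·3 9·2 18·1  f→[1+1+1+1+1+1]=6
q^19  k|19↦f(k): 19:1 1:1  a_19=2
[q^20] f(1)=1,f(2)=1,f(4)=1,f(5)=1,f(10)=1,f(20)=1 ⇒ 6
q^21  k|21↦f(k): 1:1 3:1 7:1 21:1  a_21=4
d|22:{1,2,11,22}  Σf=1+1+1+1=4
d|23:{1,23}  Σf=1+1=2
d|24:{1,2,3,4,6,8,12,24}  Σf=1+1+1+1+1+1+1+1=8

2, 6, 2, 6, 4, 4, 2, 8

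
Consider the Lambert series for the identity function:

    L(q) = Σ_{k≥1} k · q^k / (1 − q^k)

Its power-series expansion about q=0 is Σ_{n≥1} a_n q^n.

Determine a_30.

n=30: 1·30 2·15 3·10 5·6 6·5 10·3 15·2 30·1  f→[1+2+3+5+6+10+15+30]=72

a_30 = 72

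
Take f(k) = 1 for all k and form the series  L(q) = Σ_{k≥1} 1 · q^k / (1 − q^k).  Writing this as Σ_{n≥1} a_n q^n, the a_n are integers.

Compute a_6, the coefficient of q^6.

[q^6] f(1)=1,f(2)=1,f(3)=1,f(6)=1 ⇒ 4

a_6 = 4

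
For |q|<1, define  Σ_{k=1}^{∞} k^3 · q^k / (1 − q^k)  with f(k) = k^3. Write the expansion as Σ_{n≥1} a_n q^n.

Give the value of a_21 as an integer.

a_21 = 9632

q^21  k|21↦f(k): 21:9261 7:343 3:27 1:1  a_21=9632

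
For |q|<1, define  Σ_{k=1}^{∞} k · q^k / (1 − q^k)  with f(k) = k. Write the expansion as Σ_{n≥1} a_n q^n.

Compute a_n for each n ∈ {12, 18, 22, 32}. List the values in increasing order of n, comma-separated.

q^12  k|12↦f(k): 12:12 6:6 4:4 3:3 2:2 1:1  a_12=28
d|18:{18,9,6,3,2,1}  Σf=18+9+6+3+2+1=39
d|22:{22,11,2,1}  Σf=22+11+2+1=36
[q^32] f(32)=32,f(16)=16,f(8)=8,f(4)=4,f(2)=2,f(1)=1 ⇒ 63

28, 39, 36, 63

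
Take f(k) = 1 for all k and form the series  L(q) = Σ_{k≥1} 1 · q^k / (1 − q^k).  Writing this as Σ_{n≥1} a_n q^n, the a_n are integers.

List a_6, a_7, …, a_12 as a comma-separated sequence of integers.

4, 2, 4, 3, 4, 2, 6

[q^6] f(6)=1,f(3)=1,f(2)=1,f(1)=1 ⇒ 4
q^7  k|7↦f(k): 1:1 7:1  a_7=2
n=8: 1·8 2·4 4·2 8·1  f→[1+1+1+1]=4
d|9:{1,3,9}  Σf=1+1+1=3
d|10:{10,5,2,1}  Σf=1+1+1+1=4
q^11  k|11↦f(k): 1:1 11:1  a_11=2
[q^12] f(12)=1,f(6)=1,f(4)=1,f(3)=1,f(2)=1,f(1)=1 ⇒ 6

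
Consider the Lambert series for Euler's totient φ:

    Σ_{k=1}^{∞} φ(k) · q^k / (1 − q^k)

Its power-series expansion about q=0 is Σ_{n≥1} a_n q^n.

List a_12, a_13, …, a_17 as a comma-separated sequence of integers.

n=12: 1·12 2·6 3·4 4·3 6·2 12·1  φ→[1+1+2+2+2+4]=12
n=13: 1·13 13·1  φ→[1+12]=13
[q^14] φ(1)=1,φ(2)=1,φ(7)=6,φ(14)=6 ⇒ 14
n=15: 15·1 5·3 3·5 1·15  φ→[8+4+2+1]=15
[q^16] φ(1)=1,φ(2)=1,φ(4)=2,φ(8)=4,φ(16)=8 ⇒ 16
q^17  k|17↦φ(k): 1:1 17:16  a_17=17

12, 13, 14, 15, 16, 17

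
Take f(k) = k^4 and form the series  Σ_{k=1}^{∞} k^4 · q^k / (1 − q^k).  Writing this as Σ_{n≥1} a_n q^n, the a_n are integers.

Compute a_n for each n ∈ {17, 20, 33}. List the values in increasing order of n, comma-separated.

d|17:{17,1}  Σf=83521+1=83522
[q^20] f(20)=160000,f(10)=10000,f(5)=625,f(4)=256,f(2)=16,f(1)=1 ⇒ 170898
[q^33] f(1)=1,f(3)=81,f(11)=14641,f(33)=1185921 ⇒ 1200644

83522, 170898, 1200644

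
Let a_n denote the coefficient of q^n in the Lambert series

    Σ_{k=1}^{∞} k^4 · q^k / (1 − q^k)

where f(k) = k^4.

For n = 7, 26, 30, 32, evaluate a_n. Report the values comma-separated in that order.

n=7: 7·1 1·7  f→[2401+1]=2402
d|26:{26,13,2,1}  Σf=456976+28561+16+1=485554
n=30: 1·30 2·15 3·10 5·6 6·5 10·3 15·2 30·1  f→[1+16+81+625+1296+10000+50625+810000]=872644
n=32: 1·32 2·16 4·8 8·4 16·2 32·1  f→[1+16+256+4096+65536+1048576]=1118481

2402, 485554, 872644, 1118481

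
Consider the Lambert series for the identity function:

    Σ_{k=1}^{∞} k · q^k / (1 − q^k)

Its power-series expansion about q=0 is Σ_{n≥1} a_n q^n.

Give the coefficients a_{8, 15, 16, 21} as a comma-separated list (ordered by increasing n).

15, 24, 31, 32

n=8: 8·1 4·2 2·4 1·8  f→[8+4+2+1]=15
[q^15] f(15)=15,f(5)=5,f(3)=3,f(1)=1 ⇒ 24
q^16  k|16↦f(k): 1:1 2:2 4:4 8:8 16:16  a_16=31
[q^21] f(21)=21,f(7)=7,f(3)=3,f(1)=1 ⇒ 32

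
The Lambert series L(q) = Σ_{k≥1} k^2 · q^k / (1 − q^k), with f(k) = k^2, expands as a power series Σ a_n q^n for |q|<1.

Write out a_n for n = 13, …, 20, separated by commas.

n=13: 13·1 1·13  f→[169+1]=170
q^14  k|14↦f(k): 1:1 2:4 7:49 14:196  a_14=250
q^15  k|15↦f(k): 1:1 3:9 5:25 15:225  a_15=260
d|16:{16,8,4,2,1}  Σf=256+64+16+4+1=341
q^17  k|17↦f(k): 17:289 1:1  a_17=290
[q^18] f(18)=324,f(9)=81,f(6)=36,f(3)=9,f(2)=4,f(1)=1 ⇒ 455
n=19: 19·1 1·19  f→[361+1]=362
d|20:{20,10,5,4,2,1}  Σf=400+100+25+16+4+1=546

170, 250, 260, 341, 290, 455, 362, 546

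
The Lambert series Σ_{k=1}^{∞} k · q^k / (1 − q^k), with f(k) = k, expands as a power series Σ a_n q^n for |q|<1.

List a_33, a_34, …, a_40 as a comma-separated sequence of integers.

48, 54, 48, 91, 38, 60, 56, 90

[q^33] f(33)=33,f(11)=11,f(3)=3,f(1)=1 ⇒ 48
[q^34] f(34)=34,f(17)=17,f(2)=2,f(1)=1 ⇒ 54
[q^35] f(35)=35,f(7)=7,f(5)=5,f(1)=1 ⇒ 48
q^36  k|36↦f(k): 36:36 18:18 12:12 9:9 6:6 4:4 3:3 2:2 1:1  a_36=91
n=37: 1·37 37·1  f→[1+37]=38
q^38  k|38↦f(k): 1:1 2:2 19:19 38:38  a_38=60
[q^39] f(39)=39,f(13)=13,f(3)=3,f(1)=1 ⇒ 56
d|40:{40,20,10,8,5,4,2,1}  Σf=40+20+10+8+5+4+2+1=90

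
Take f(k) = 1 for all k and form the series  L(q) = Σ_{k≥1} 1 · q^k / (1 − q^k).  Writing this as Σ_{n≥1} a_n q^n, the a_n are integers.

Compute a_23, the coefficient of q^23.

a_23 = 2

d|23:{1,23}  Σf=1+1=2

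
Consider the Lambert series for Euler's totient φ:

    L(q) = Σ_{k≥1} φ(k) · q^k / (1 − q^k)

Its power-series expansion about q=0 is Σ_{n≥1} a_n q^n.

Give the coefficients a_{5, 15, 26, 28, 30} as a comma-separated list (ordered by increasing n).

q^5  k|5↦φ(k): 5:4 1:1  a_5=5
[q^15] φ(1)=1,φ(3)=2,φ(5)=4,φ(15)=8 ⇒ 15
n=26: 1·26 2·13 13·2 26·1  φ→[1+1+12+12]=26
d|28:{28,14,7,4,2,1}  Σφ=12+6+6+2+1+1=28
q^30  k|30↦φ(k): 30:8 15:8 10:4 6:2 5:4 3:2 2:1 1:1  a_30=30

5, 15, 26, 28, 30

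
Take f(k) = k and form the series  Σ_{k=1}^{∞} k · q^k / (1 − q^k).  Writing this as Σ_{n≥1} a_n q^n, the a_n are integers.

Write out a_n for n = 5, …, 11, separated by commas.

n=5: 1·5 5·1  f→[1+5]=6
q^6  k|6↦f(k): 6:6 3:3 2:2 1:1  a_6=12
[q^7] f(1)=1,f(7)=7 ⇒ 8
d|8:{1,2,4,8}  Σf=1+2+4+8=15
n=9: 1·9 3·3 9·1  f→[1+3+9]=13
[q^10] f(1)=1,f(2)=2,f(5)=5,f(10)=10 ⇒ 18
q^11  k|11↦f(k): 11:11 1:1  a_11=12

6, 12, 8, 15, 13, 18, 12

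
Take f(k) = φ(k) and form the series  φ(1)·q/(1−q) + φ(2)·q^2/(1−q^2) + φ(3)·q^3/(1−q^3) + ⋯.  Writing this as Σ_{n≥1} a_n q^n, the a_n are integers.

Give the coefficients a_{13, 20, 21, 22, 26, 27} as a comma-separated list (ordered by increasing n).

[q^13] φ(1)=1,φ(13)=12 ⇒ 13
q^20  k|20↦φ(k): 20:8 10:4 5:4 4:2 2:1 1:1  a_20=20
q^21  k|21↦φ(k): 21:12 7:6 3:2 1:1  a_21=21
d|22:{22,11,2,1}  Σφ=10+10+1+1=22
d|26:{26,13,2,1}  Σφ=12+12+1+1=26
d|27:{1,3,9,27}  Σφ=1+2+6+18=27

13, 20, 21, 22, 26, 27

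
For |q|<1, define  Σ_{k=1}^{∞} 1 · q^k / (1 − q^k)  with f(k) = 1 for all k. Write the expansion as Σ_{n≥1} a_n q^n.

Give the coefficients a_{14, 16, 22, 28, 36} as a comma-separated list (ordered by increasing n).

4, 5, 4, 6, 9

q^14  k|14↦f(k): 14:1 7:1 2:1 1:1  a_14=4
q^16  k|16↦f(k): 1:1 2:1 4:1 8:1 16:1  a_16=5
d|22:{22,11,2,1}  Σf=1+1+1+1=4
n=28: 28·1 14·2 7·4 4·7 2·14 1·28  f→[1+1+1+1+1+1]=6
[q^36] f(1)=1,f(2)=1,f(3)=1,f(4)=1,f(6)=1,f(9)=1,f(12)=1,f(18)=1,f(36)=1 ⇒ 9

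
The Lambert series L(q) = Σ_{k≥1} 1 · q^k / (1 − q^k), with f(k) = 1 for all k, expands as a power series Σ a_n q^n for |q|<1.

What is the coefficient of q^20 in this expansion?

a_20 = 6

q^20  k|20↦f(k): 20:1 10:1 5:1 4:1 2:1 1:1  a_20=6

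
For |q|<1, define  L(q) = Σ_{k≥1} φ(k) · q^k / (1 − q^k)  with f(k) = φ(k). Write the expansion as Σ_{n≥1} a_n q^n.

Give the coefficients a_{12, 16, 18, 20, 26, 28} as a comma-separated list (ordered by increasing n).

[q^12] φ(12)=4,φ(6)=2,φ(4)=2,φ(3)=2,φ(2)=1,φ(1)=1 ⇒ 12
n=16: 16·1 8·2 4·4 2·8 1·16  φ→[8+4+2+1+1]=16
n=18: 18·1 9·2 6·3 3·6 2·9 1·18  φ→[6+6+2+2+1+1]=18
n=20: 1·20 2·10 4·5 5·4 10·2 20·1  φ→[1+1+2+4+4+8]=20
q^26  k|26↦φ(k): 26:12 13:12 2:1 1:1  a_26=26
q^28  k|28↦φ(k): 28:12 14:6 7:6 4:2 2:1 1:1  a_28=28

12, 16, 18, 20, 26, 28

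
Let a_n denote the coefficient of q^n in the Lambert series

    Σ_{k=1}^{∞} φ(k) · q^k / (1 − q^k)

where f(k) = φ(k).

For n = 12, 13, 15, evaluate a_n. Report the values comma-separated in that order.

q^12  k|12↦φ(k): 12:4 6:2 4:2 3:2 2:1 1:1  a_12=12
n=13: 13·1 1·13  φ→[12+1]=13
q^15  k|15↦φ(k): 1:1 3:2 5:4 15:8  a_15=15

12, 13, 15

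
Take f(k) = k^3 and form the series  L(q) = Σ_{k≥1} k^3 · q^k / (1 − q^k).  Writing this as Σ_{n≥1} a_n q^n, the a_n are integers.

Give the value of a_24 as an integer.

a_24 = 16380

q^24  k|24↦f(k): 1:1 2:8 3:27 4:64 6:216 8:512 12:1728 24:13824  a_24=16380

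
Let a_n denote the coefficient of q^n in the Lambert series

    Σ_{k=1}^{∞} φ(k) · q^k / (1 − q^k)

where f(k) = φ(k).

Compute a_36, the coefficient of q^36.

n=36: 1·36 2·18 3·12 4·9 6·6 9·4 12·3 18·2 36·1  φ→[1+1+2+2+2+6+4+6+12]=36

a_36 = 36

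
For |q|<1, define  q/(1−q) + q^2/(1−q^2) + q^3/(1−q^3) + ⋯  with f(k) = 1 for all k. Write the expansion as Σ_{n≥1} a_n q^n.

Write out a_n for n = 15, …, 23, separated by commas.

d|15:{1,3,5,15}  Σf=1+1+1+1=4
q^16  k|16↦f(k): 16:1 8:1 4:1 2:1 1:1  a_16=5
n=17: 17·1 1·17  f→[1+1]=2
[q^18] f(18)=1,f(9)=1,f(6)=1,f(3)=1,f(2)=1,f(1)=1 ⇒ 6
[q^19] f(1)=1,f(19)=1 ⇒ 2
n=20: 20·1 10·2 5·4 4·5 2·10 1·20  f→[1+1+1+1+1+1]=6
q^21  k|21↦f(k): 1:1 3:1 7:1 21:1  a_21=4
q^22  k|22↦f(k): 1:1 2:1 11:1 22:1  a_22=4
d|23:{23,1}  Σf=1+1=2

4, 5, 2, 6, 2, 6, 4, 4, 2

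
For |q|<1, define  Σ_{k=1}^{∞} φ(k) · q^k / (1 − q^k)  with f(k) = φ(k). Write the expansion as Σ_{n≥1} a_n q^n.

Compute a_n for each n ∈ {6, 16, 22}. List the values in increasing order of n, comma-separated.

[q^6] φ(1)=1,φ(2)=1,φ(3)=2,φ(6)=2 ⇒ 6
[q^16] φ(16)=8,φ(8)=4,φ(4)=2,φ(2)=1,φ(1)=1 ⇒ 16
n=22: 1·22 2·11 11·2 22·1  φ→[1+1+10+10]=22

6, 16, 22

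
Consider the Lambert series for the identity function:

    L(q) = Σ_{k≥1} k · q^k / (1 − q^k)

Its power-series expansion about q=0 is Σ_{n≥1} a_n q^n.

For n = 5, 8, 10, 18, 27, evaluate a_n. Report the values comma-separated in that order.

q^5  k|5↦f(k): 5:5 1:1  a_5=6
q^8  k|8↦f(k): 1:1 2:2 4:4 8:8  a_8=15
[q^10] f(1)=1,f(2)=2,f(5)=5,f(10)=10 ⇒ 18
[q^18] f(1)=1,f(2)=2,f(3)=3,f(6)=6,f(9)=9,f(18)=18 ⇒ 39
q^27  k|27↦f(k): 27:27 9:9 3:3 1:1  a_27=40

6, 15, 18, 39, 40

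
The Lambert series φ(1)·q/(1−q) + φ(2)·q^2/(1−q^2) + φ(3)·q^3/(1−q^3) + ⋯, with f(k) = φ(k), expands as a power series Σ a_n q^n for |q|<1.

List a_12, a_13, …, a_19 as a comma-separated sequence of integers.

d|12:{12,6,4,3,2,1}  Σφ=4+2+2+2+1+1=12
q^13  k|13↦φ(k): 13:12 1:1  a_13=13
q^14  k|14↦φ(k): 14:6 7:6 2:1 1:1  a_14=14
d|15:{15,5,3,1}  Σφ=8+4+2+1=15
d|16:{1,2,4,8,16}  Σφ=1+1+2+4+8=16
d|17:{1,17}  Σφ=1+16=17
q^18  k|18↦φ(k): 1:1 2:1 3:2 6:2 9:6 18:6  a_18=18
d|19:{1,19}  Σφ=1+18=19

12, 13, 14, 15, 16, 17, 18, 19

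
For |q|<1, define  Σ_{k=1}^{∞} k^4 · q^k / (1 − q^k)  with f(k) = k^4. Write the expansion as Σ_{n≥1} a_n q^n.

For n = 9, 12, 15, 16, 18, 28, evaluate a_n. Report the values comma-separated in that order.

[q^9] f(1)=1,f(3)=81,f(9)=6561 ⇒ 6643
q^12  k|12↦f(k): 1:1 2:16 3:81 4:256 6:1296 12:20736  a_12=22386
n=15: 15·1 5·3 3·5 1·15  f→[50625+625+81+1]=51332
q^16  k|16↦f(k): 1:1 2:16 4:256 8:4096 16:65536  a_16=69905
n=18: 1·18 2·9 3·6 6·3 9·2 18·1  f→[1+16+81+1296+6561+104976]=112931
n=28: 1·28 2·14 4·7 7·4 14·2 28·1  f→[1+16+256+2401+38416+614656]=655746

6643, 22386, 51332, 69905, 112931, 655746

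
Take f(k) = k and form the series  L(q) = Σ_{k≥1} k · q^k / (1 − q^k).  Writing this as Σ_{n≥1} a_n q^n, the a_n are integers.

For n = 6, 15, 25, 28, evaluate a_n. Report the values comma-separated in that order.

12, 24, 31, 56

q^6  k|6↦f(k): 6:6 3:3 2:2 1:1  a_6=12
[q^15] f(15)=15,f(5)=5,f(3)=3,f(1)=1 ⇒ 24
d|25:{1,5,25}  Σf=1+5+25=31
[q^28] f(1)=1,f(2)=2,f(4)=4,f(7)=7,f(14)=14,f(28)=28 ⇒ 56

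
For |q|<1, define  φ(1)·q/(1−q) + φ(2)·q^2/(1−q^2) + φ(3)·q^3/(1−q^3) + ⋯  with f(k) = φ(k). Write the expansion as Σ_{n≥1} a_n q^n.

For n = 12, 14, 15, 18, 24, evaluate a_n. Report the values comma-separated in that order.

[q^12] φ(1)=1,φ(2)=1,φ(3)=2,φ(4)=2,φ(6)=2,φ(12)=4 ⇒ 12
q^14  k|14↦φ(k): 14:6 7:6 2:1 1:1  a_14=14
q^15  k|15↦φ(k): 15:8 5:4 3:2 1:1  a_15=15
d|18:{1,2,3,6,9,18}  Σφ=1+1+2+2+6+6=18
n=24: 1·24 2·12 3·8 4·6 6·4 8·3 12·2 24·1  φ→[1+1+2+2+2+4+4+8]=24

12, 14, 15, 18, 24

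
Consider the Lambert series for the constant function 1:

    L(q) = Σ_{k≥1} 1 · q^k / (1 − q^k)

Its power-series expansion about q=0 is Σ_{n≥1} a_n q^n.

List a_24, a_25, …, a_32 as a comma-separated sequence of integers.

8, 3, 4, 4, 6, 2, 8, 2, 6

d|24:{24,12,8,6,4,3,2,1}  Σf=1+1+1+1+1+1+1+1=8
[q^25] f(1)=1,f(5)=1,f(25)=1 ⇒ 3
[q^26] f(26)=1,f(13)=1,f(2)=1,f(1)=1 ⇒ 4
d|27:{27,9,3,1}  Σf=1+1+1+1=4
n=28: 28·1 14·2 7·4 4·7 2·14 1·28  f→[1+1+1+1+1+1]=6
[q^29] f(1)=1,f(29)=1 ⇒ 2
n=30: 30·1 15·2 10·3 6·5 5·6 3·10 2·15 1·30  f→[1+1+1+1+1+1+1+1]=8
n=31: 31·1 1·31  f→[1+1]=2
d|32:{1,2,4,8,16,32}  Σf=1+1+1+1+1+1=6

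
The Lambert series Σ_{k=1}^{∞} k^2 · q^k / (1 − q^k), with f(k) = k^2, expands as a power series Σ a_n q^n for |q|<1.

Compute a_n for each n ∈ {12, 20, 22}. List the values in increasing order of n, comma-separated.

q^12  k|12↦f(k): 1:1 2:4 3:9 4:16 6:36 12:144  a_12=210
[q^20] f(1)=1,f(2)=4,f(4)=16,f(5)=25,f(10)=100,f(20)=400 ⇒ 546
q^22  k|22↦f(k): 1:1 2:4 11:121 22:484  a_22=610

210, 546, 610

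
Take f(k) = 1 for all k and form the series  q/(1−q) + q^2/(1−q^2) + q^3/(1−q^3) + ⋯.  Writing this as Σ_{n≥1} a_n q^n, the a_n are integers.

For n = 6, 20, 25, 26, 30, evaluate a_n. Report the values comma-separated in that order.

4, 6, 3, 4, 8

q^6  k|6↦f(k): 1:1 2:1 3:1 6:1  a_6=4
[q^20] f(20)=1,f(10)=1,f(5)=1,f(4)=1,f(2)=1,f(1)=1 ⇒ 6
n=25: 25·1 5·5 1·25  f→[1+1+1]=3
q^26  k|26↦f(k): 26:1 13:1 2:1 1:1  a_26=4
[q^30] f(1)=1,f(2)=1,f(3)=1,f(5)=1,f(6)=1,f(10)=1,f(15)=1,f(30)=1 ⇒ 8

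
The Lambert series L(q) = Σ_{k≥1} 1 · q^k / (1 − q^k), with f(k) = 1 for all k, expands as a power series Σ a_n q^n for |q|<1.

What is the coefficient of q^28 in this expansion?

a_28 = 6

q^28  k|28↦f(k): 28:1 14:1 7:1 4:1 2:1 1:1  a_28=6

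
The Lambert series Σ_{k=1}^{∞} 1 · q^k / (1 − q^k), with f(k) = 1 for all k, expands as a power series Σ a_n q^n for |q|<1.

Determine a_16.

a_16 = 5

q^16  k|16↦f(k): 16:1 8:1 4:1 2:1 1:1  a_16=5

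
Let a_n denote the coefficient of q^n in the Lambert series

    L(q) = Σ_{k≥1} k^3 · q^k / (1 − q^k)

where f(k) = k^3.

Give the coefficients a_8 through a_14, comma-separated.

[q^8] f(8)=512,f(4)=64,f(2)=8,f(1)=1 ⇒ 585
q^9  k|9↦f(k): 1:1 3:27 9:729  a_9=757
[q^10] f(10)=1000,f(5)=125,f(2)=8,f(1)=1 ⇒ 1134
q^11  k|11↦f(k): 1:1 11:1331  a_11=1332
d|12:{12,6,4,3,2,1}  Σf=1728+216+64+27+8+1=2044
[q^13] f(13)=2197,f(1)=1 ⇒ 2198
d|14:{14,7,2,1}  Σf=2744+343+8+1=3096

585, 757, 1134, 1332, 2044, 2198, 3096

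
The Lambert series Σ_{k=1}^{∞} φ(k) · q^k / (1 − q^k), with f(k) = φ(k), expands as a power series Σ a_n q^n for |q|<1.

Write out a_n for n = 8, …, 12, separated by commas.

n=8: 8·1 4·2 2·4 1·8  φ→[4+2+1+1]=8
n=9: 9·1 3·3 1·9  φ→[6+2+1]=9
n=10: 10·1 5·2 2·5 1·10  φ→[4+4+1+1]=10
d|11:{1,11}  Σφ=1+10=11
d|12:{12,6,4,3,2,1}  Σφ=4+2+2+2+1+1=12

8, 9, 10, 11, 12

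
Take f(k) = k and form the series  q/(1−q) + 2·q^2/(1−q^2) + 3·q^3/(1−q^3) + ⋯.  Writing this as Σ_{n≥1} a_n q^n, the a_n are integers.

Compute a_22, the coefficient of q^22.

d|22:{22,11,2,1}  Σf=22+11+2+1=36

a_22 = 36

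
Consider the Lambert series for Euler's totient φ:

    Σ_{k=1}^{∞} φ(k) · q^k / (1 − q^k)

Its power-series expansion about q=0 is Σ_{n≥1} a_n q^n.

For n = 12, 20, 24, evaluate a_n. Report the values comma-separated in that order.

d|12:{1,2,3,4,6,12}  Σφ=1+1+2+2+2+4=12
d|20:{1,2,4,5,10,20}  Σφ=1+1+2+4+4+8=20
n=24: 1·24 2·12 3·8 4·6 6·4 8·3 12·2 24·1  φ→[1+1+2+2+2+4+4+8]=24

12, 20, 24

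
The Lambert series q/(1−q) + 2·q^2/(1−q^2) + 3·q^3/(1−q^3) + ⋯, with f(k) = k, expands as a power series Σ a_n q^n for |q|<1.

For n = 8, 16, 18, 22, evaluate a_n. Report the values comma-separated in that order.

15, 31, 39, 36

q^8  k|8↦f(k): 1:1 2:2 4:4 8:8  a_8=15
[q^16] f(1)=1,f(2)=2,f(4)=4,f(8)=8,f(16)=16 ⇒ 31
q^18  k|18↦f(k): 18:18 9:9 6:6 3:3 2:2 1:1  a_18=39
[q^22] f(22)=22,f(11)=11,f(2)=2,f(1)=1 ⇒ 36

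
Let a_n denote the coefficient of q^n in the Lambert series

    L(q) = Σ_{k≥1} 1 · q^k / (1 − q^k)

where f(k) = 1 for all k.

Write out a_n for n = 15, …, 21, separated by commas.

4, 5, 2, 6, 2, 6, 4

d|15:{15,5,3,1}  Σf=1+1+1+1=4
q^16  k|16↦f(k): 1:1 2:1 4:1 8:1 16:1  a_16=5
q^17  k|17↦f(k): 17:1 1:1  a_17=2
n=18: 1·18 2·9 3·6 6·3 9·2 18·1  f→[1+1+1+1+1+1]=6
n=19: 1·19 19·1  f→[1+1]=2
[q^20] f(20)=1,f(10)=1,f(5)=1,f(4)=1,f(2)=1,f(1)=1 ⇒ 6
q^21  k|21↦f(k): 1:1 3:1 7:1 21:1  a_21=4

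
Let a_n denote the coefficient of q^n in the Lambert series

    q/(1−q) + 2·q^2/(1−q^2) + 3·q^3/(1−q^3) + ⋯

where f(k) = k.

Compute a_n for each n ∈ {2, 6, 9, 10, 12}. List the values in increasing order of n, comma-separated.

3, 12, 13, 18, 28

[q^2] f(2)=2,f(1)=1 ⇒ 3
q^6  k|6↦f(k): 6:6 3:3 2:2 1:1  a_6=12
q^9  k|9↦f(k): 1:1 3:3 9:9  a_9=13
[q^10] f(1)=1,f(2)=2,f(5)=5,f(10)=10 ⇒ 18
d|12:{12,6,4,3,2,1}  Σf=12+6+4+3+2+1=28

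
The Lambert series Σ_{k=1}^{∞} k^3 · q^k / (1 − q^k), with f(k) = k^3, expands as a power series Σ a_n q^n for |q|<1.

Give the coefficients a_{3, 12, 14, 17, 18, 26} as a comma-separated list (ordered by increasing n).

d|3:{1,3}  Σf=1+27=28
q^12  k|12↦f(k): 12:1728 6:216 4:64 3:27 2:8 1:1  a_12=2044
d|14:{14,7,2,1}  Σf=2744+343+8+1=3096
d|17:{17,1}  Σf=4913+1=4914
q^18  k|18↦f(k): 18:5832 9:729 6:216 3:27 2:8 1:1  a_18=6813
d|26:{1,2,13,26}  Σf=1+8+2197+17576=19782

28, 2044, 3096, 4914, 6813, 19782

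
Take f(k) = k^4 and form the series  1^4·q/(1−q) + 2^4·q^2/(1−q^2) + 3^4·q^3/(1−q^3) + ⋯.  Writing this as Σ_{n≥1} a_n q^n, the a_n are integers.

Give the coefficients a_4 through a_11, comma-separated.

q^4  k|4↦f(k): 4:256 2:16 1:1  a_4=273
q^5  k|5↦f(k): 5:625 1:1  a_5=626
d|6:{6,3,2,1}  Σf=1296+81+16+1=1394
d|7:{7,1}  Σf=2401+1=2402
d|8:{8,4,2,1}  Σf=4096+256+16+1=4369
[q^9] f(1)=1,f(3)=81,f(9)=6561 ⇒ 6643
d|10:{1,2,5,10}  Σf=1+16+625+10000=10642
q^11  k|11↦f(k): 11:14641 1:1  a_11=14642

273, 626, 1394, 2402, 4369, 6643, 10642, 14642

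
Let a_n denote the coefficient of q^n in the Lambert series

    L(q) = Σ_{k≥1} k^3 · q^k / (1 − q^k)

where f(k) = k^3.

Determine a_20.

q^20  k|20↦f(k): 1:1 2:8 4:64 5:125 10:1000 20:8000  a_20=9198

a_20 = 9198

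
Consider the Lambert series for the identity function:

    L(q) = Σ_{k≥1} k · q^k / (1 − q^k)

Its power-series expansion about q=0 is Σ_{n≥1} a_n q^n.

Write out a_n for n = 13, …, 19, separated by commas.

[q^13] f(13)=13,f(1)=1 ⇒ 14
[q^14] f(14)=14,f(7)=7,f(2)=2,f(1)=1 ⇒ 24
[q^15] f(1)=1,f(3)=3,f(5)=5,f(15)=15 ⇒ 24
q^16  k|16↦f(k): 1:1 2:2 4:4 8:8 16:16  a_16=31
n=17: 1·17 17·1  f→[1+17]=18
q^18  k|18↦f(k): 18:18 9:9 6:6 3:3 2:2 1:1  a_18=39
q^19  k|19↦f(k): 19:19 1:1  a_19=20

14, 24, 24, 31, 18, 39, 20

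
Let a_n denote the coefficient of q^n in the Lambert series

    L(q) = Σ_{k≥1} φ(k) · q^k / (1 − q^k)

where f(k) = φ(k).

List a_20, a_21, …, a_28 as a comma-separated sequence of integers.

q^20  k|20↦φ(k): 1:1 2:1 4:2 5:4 10:4 20:8  a_20=20
[q^21] φ(21)=12,φ(7)=6,φ(3)=2,φ(1)=1 ⇒ 21
n=22: 1·22 2·11 11·2 22·1  φ→[1+1+10+10]=22
n=23: 23·1 1·23  φ→[22+1]=23
[q^24] φ(1)=1,φ(2)=1,φ(3)=2,φ(4)=2,φ(6)=2,φ(8)=4,φ(12)=4,φ(24)=8 ⇒ 24
[q^25] φ(1)=1,φ(5)=4,φ(25)=20 ⇒ 25
[q^26] φ(26)=12,φ(13)=12,φ(2)=1,φ(1)=1 ⇒ 26
d|27:{1,3,9,27}  Σφ=1+2+6+18=27
n=28: 28·1 14·2 7·4 4·7 2·14 1·28  φ→[12+6+6+2+1+1]=28

20, 21, 22, 23, 24, 25, 26, 27, 28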